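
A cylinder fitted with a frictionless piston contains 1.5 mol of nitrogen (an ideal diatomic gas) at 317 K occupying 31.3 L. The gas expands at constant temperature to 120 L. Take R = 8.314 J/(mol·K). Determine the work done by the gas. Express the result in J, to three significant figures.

W ≈ 5310 J

Isothermal: W = nRT ln(V₂/V₁).
W = (1.5)(8.314)(317) × ln(120/31.3)
  = 3953 × 1.344
W_by_gas = 5313 J.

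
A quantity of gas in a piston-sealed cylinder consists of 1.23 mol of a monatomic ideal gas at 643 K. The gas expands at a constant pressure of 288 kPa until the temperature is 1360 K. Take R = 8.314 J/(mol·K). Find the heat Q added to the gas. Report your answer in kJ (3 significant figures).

Isobaric: W = nRΔT = (1.23)(8.314)(717) = 7332 J.
ΔU = nCᵥΔT with Cᵥ = 3R/2: ΔU = (1.23)(12.47)(717) = 10998 J.
Q = ΔU + W = 10998 + 7332 = 18330 J.

Q ≈ 18.3 kJ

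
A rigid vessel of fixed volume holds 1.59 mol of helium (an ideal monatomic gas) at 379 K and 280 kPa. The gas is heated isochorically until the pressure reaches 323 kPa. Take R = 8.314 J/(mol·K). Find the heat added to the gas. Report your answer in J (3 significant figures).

Q ≈ 1150 J

Constant volume ⇒ W = 0, so Q = ΔU = nCᵥΔT with Cᵥ = 3R/2 = 12.47 J/(mol·K).
At constant V, T₂/T₁ = P₂/P₁ ⇒ ΔT = T₁(P₂/P₁ − 1) = 379·(323/280 − 1) = 58.2 K.
ΔU = (1.59)(12.47)(58.2) = 1154 J.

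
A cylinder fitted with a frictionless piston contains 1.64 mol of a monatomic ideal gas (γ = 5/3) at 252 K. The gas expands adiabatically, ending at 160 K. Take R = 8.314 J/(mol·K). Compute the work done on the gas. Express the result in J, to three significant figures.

Adiabatic ⇒ Q = 0, so W_by = −ΔU = nCᵥ(T₁ − T₂).
Cᵥ = 3R/2 = 12.47 J/(mol·K).
W = (1.64)(12.47)(252 − 160) = 1882 J.
Work on gas = −W_by = -1882 J.

W ≈ -1880 J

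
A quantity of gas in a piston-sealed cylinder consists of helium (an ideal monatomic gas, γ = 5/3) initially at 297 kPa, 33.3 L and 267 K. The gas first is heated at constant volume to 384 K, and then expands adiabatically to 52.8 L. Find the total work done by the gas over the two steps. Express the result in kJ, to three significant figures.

W_total ≈ 5.64 kJ

Step 1 (isochoric): W = 0 (constant volume).
After step 1: P = 427.1 kPa (V unchanged).
Step 2 (adiabatic): W = (P₁V₁ − P₂V₂)/(γ−1) = (14224 − 10461)/0.667 = 5645 J.
W_total = 0 + 5645 = 5645 J.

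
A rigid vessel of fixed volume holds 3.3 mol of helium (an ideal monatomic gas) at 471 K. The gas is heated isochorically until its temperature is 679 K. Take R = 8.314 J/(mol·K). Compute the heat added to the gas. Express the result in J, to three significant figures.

Q ≈ 8560 J

Constant volume ⇒ W = 0, so Q = ΔU = nCᵥΔT with Cᵥ = 3R/2 = 12.47 J/(mol·K).
ΔU = (3.3)(12.47)(679 − 471) = 8560 J.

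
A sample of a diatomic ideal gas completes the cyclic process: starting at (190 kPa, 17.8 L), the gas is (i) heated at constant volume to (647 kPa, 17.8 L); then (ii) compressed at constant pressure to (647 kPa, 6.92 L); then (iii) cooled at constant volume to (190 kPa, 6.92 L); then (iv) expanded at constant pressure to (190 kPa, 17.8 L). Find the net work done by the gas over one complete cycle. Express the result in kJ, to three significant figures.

Constant-volume legs do no work.
W(ii) = (647)(6.92 − 17.8) = -7039 J; W(iv) = (190)(17.8 − 6.92) = 2067 J.
W_net = -7039 + 2067 = -4972 J (the counter-clockwise enclosed area).

W_net ≈ -4.97 kJ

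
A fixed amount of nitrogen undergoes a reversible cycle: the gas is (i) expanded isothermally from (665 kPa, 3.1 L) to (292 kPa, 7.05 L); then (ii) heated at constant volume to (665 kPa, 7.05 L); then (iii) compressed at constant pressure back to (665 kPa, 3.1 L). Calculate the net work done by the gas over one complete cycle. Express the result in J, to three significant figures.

W_net ≈ -933 J

Leg (i): W = PᵢVᵢ ln(V_f/Vᵢ) = (2062) ln(7.05/3.1) = 1694 J.
Leg (ii): W = 0.
Leg (iii): W = PΔV = (665)(3.1 − 7.05) = -2627 J.
W_net = 1694 − 2627 = -933 J.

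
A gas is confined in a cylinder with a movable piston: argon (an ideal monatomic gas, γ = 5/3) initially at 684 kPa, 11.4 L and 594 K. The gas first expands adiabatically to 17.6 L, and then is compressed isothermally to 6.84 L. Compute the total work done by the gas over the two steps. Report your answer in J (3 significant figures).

Step 1 (adiabatic): W = (P₁V₁ − P₂V₂)/(γ−1) = (7798 − 5837)/0.667 = 2940 J.
After step 1: P = 331.7 kPa, V = 17.6 L, T = 444.7 K.
Step 2 (isothermal): W = P₁V₁ ln(V₂/V₁) = (5837) ln(6.84/17.6) = -5517 J.
W_total = 2940 − 5517 = -2577 J.

W_total ≈ -2580 J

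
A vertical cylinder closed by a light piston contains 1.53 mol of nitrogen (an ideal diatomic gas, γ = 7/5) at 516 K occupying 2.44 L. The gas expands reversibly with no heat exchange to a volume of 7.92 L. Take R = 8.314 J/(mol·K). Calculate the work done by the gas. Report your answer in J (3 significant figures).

W ≈ 6160 J

Adiabatic: TV^(γ−1) = const with γ = 7/5.
T₂ = T₁ (V₁/V₂)^(γ−1) = 516 × (2.44/7.92)^0.4 = 516 × 0.6244 = 322.2 K.
W_by = nCᵥ(T₁ − T₂) = (1.53)(20.79)(516 − 322.2) = 6163 J.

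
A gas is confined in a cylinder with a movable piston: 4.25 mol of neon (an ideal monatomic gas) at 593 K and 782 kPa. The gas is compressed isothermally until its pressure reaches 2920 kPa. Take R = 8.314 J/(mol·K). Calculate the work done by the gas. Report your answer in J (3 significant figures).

Isothermal process: W = nRT ln(V₂/V₁) = nRT ln(P₁/P₂).
W = (4.25)(8.314)(593) × ln(782/2920)
  = 20953 × ln(0.2678) = 20953 × -1.317
W_by_gas = -27606 J.

W ≈ -27600 J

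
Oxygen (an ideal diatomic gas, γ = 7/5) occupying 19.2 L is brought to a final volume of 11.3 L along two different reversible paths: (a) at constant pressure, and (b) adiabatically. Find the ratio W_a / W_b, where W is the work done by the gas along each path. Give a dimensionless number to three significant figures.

Path (a) isobaric: W = P₁(V₂ − V₁) → W_a/(P₁V₁) = -0.4115.
Path (b) adiabatic: W = P₁V₁(1 − (V₁/V₂)^(γ−1))/(γ−1) → W_b/(P₁V₁) = -0.5905.
W_a / W_b = -0.4115 / -0.5905 = 0.6968.

W_a / W_b ≈ 0.697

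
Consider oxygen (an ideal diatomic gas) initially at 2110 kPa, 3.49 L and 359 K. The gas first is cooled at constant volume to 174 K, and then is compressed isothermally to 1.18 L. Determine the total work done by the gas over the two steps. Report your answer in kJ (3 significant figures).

Step 1 (isochoric): W = 0 (constant volume).
After step 1: P = 1023 kPa (V unchanged).
Step 2 (isothermal): W = P₁V₁ ln(V₂/V₁) = (3569) ln(1.18/3.49) = -3870 J.
W_total = 0 − 3870 = -3870 J.

W_total ≈ -3.87 kJ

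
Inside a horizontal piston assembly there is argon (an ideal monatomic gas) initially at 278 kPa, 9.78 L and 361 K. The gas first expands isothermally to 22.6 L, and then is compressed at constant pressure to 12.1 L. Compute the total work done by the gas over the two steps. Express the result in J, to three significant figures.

W_total ≈ 1010 J

Step 1 (isothermal): W = P₁V₁ ln(V₂/V₁) = (2719) ln(22.6/9.78) = 2277 J.
After step 1: P = 120.3 kPa, V = 22.6 L, T = 361 K.
Step 2 (isobaric): W = PΔV = (120.3 kPa)(12.1 − 22.6 L) = -1263 J.
W_total = 2277 − 1263 = 1014 J.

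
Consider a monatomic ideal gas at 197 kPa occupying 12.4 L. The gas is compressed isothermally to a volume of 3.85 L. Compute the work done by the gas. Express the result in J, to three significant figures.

W ≈ -2860 J

Isothermal: W = nRT ln(V₂/V₁) = P₁V₁ ln(V₂/V₁).
P₁V₁ = (197 kPa)(12.4 L) = 2443 J.
W = 2443 × ln(3.85/12.4) = 2443 × -1.17
W_by_gas = -2857 J.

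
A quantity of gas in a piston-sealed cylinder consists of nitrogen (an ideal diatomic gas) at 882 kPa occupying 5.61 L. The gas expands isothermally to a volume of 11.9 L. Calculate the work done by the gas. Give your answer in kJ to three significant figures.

Isothermal: W = nRT ln(V₂/V₁) = P₁V₁ ln(V₂/V₁).
P₁V₁ = (882 kPa)(5.61 L) = 4948 J.
W = 4948 × ln(11.9/5.61) = 4948 × 0.752
W_by_gas = 3721 J.

W ≈ 3.72 kJ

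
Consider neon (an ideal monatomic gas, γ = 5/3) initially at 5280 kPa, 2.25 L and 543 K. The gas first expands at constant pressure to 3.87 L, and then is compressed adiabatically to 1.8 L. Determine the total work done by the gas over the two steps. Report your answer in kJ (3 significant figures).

W_total ≈ -11.9 kJ

Step 1 (isobaric): W = PΔV = (5280 kPa)(3.87 − 2.25 L) = 8554 J.
After step 1: P = 5280 kPa, V = 3.87 L, T = 934 K.
Step 2 (adiabatic): W = (P₁V₁ − P₂V₂)/(γ−1) = (20434 − 34039)/0.667 = -20407 J.
W_total = 8554 − 20407 = -11854 J.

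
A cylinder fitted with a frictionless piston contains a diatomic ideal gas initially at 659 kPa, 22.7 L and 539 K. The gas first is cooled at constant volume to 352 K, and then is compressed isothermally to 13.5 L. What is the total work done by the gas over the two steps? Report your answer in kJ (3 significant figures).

W_total ≈ -5.08 kJ

Step 1 (isochoric): W = 0 (constant volume).
After step 1: P = 430.4 kPa (V unchanged).
Step 2 (isothermal): W = P₁V₁ ln(V₂/V₁) = (9769) ln(13.5/22.7) = -5077 J.
W_total = 0 − 5077 = -5077 J.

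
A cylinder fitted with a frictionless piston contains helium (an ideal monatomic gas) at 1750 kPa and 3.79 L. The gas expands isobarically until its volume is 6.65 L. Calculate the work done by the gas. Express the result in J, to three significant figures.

W ≈ 5010 J

Isobaric: W = P ΔV.
W = (1750 kPa)(6.65 − 3.79 L) = (1750)(2.86) = 5005 J.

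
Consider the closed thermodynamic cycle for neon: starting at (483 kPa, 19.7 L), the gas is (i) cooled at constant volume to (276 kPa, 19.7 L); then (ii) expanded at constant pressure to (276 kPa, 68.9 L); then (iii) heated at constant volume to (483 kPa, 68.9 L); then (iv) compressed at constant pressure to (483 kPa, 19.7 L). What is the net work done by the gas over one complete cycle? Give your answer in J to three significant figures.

Constant-volume legs do no work.
W(ii) = (276)(68.9 − 19.7) = 13579 J; W(iv) = (483)(19.7 − 68.9) = -23764 J.
W_net = 13579 − 23764 = -10184 J (the counter-clockwise enclosed area).

W_net ≈ -10200 J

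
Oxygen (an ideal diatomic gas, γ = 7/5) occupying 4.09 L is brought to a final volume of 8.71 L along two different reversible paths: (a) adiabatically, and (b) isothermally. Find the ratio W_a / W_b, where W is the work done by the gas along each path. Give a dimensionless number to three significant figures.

W_a / W_b ≈ 0.863

Path (a) adiabatic: W = P₁V₁(1 − (V₁/V₂)^(γ−1))/(γ−1) → W_a/(P₁V₁) = 0.6523.
Path (b) isothermal: W = P₁V₁ ln(V₂/V₁) → W_b/(P₁V₁) = 0.7559.
W_a / W_b = 0.6523 / 0.7559 = 0.863.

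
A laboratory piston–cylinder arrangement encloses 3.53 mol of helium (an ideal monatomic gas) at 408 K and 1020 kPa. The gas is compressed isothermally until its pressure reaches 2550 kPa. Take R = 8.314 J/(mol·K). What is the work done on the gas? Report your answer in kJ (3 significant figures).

Isothermal process: W = nRT ln(V₂/V₁) = nRT ln(P₁/P₂).
W = (3.53)(8.314)(408) × ln(1020/2550)
  = 11974 × ln(0.4) = 11974 × -0.9163
W_by_gas = -10972 J; work on gas = −W_by = 10972 J.

W ≈ 11.0 kJ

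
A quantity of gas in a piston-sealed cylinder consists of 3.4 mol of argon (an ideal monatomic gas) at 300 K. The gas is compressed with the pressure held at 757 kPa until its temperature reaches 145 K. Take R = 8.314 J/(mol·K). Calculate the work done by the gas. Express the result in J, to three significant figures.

W ≈ -4380 J

Isobaric: W = P ΔV = nR ΔT.
W = (3.4)(8.314)(145 − 300) = -4381 J.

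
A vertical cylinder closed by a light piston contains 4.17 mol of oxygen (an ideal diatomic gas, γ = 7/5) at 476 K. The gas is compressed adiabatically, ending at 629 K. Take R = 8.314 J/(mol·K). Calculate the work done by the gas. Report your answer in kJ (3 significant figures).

Adiabatic ⇒ Q = 0, so W_by = −ΔU = nCᵥ(T₁ − T₂).
Cᵥ = 5R/2 = 20.79 J/(mol·K).
W = (4.17)(20.79)(476 − 629) = -13261 J.

W ≈ -13.3 kJ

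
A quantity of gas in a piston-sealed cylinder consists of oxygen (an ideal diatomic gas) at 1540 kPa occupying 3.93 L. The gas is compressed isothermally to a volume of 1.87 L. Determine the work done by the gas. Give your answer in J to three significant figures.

W ≈ -4490 J

Isothermal: W = nRT ln(V₂/V₁) = P₁V₁ ln(V₂/V₁).
P₁V₁ = (1540 kPa)(3.93 L) = 6052 J.
W = 6052 × ln(1.87/3.93) = 6052 × -0.7427
W_by_gas = -4495 J.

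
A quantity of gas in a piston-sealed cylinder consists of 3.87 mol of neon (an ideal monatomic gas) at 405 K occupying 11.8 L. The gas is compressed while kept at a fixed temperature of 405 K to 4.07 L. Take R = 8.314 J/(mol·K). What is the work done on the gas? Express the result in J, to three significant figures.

W ≈ 13900 J

Isothermal: W = nRT ln(V₂/V₁).
W = (3.87)(8.314)(405) × ln(4.07/11.8)
  = 13031 × -1.064
W_by_gas = -13871 J; work on gas = −W_by = 13871 J.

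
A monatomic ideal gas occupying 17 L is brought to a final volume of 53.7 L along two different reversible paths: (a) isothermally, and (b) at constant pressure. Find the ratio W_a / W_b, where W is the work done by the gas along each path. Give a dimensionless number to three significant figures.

W_a / W_b ≈ 0.533

Path (a) isothermal: W = P₁V₁ ln(V₂/V₁) → W_a/(P₁V₁) = 1.15.
Path (b) isobaric: W = P₁(V₂ − V₁) → W_b/(P₁V₁) = 2.159.
W_a / W_b = 1.15 / 2.159 = 0.5328.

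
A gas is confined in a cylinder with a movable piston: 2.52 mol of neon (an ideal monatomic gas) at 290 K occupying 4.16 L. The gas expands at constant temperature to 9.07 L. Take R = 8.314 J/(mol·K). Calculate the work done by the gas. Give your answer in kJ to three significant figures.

Isothermal: W = nRT ln(V₂/V₁).
W = (2.52)(8.314)(290) × ln(9.07/4.16)
  = 6076 × 0.7795
W_by_gas = 4736 J.

W ≈ 4.74 kJ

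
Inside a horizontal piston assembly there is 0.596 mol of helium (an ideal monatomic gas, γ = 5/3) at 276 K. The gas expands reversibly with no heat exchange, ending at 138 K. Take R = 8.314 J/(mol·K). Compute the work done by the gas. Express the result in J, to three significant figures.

Adiabatic ⇒ Q = 0, so W_by = −ΔU = nCᵥ(T₁ − T₂).
Cᵥ = 3R/2 = 12.47 J/(mol·K).
W = (0.596)(12.47)(276 − 138) = 1026 J.

W ≈ 1030 J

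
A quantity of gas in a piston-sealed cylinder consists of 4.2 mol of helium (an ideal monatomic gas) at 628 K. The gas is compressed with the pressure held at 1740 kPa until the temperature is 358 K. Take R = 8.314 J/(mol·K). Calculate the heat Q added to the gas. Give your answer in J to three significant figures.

Q ≈ -23600 J

Isobaric: W = nRΔT = (4.2)(8.314)(-270) = -9428 J.
ΔU = nCᵥΔT with Cᵥ = 3R/2: ΔU = (4.2)(12.47)(-270) = -14142 J.
Q = ΔU + W = -14142 − 9428 = -23570 J.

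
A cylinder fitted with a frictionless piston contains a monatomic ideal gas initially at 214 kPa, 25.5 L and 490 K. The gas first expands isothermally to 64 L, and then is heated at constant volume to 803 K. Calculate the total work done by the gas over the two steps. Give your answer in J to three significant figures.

W_total ≈ 5020 J

Step 1 (isothermal): W = P₁V₁ ln(V₂/V₁) = (5457) ln(64/25.5) = 5022 J.
Step 2 (isochoric): W = 0 (constant volume).
W_total = 5022 + 0 = 5022 J.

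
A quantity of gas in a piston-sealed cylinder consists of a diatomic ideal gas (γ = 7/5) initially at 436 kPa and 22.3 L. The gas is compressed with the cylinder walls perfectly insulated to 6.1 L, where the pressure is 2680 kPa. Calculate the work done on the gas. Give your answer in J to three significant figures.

Adiabatic: W = (P₁V₁ − P₂V₂)/(γ − 1) with γ = 7/5.
P₁V₁ = 9723 J, P₂V₂ = 16348 J.
W = (9723 − 16348) / 0.4 = -16563 J.
Work on gas = −W_by = 16563 J.

W ≈ 16600 J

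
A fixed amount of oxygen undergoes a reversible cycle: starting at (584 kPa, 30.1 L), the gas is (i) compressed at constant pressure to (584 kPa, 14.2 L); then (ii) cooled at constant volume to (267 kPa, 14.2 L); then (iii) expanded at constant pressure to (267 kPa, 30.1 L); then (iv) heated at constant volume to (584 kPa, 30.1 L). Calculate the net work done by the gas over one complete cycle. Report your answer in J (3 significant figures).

W_net ≈ -5040 J

Constant-volume legs do no work.
W(i) = (584)(14.2 − 30.1) = -9286 J; W(iii) = (267)(30.1 − 14.2) = 4245 J.
W_net = -9286 + 4245 = -5040 J (the counter-clockwise enclosed area).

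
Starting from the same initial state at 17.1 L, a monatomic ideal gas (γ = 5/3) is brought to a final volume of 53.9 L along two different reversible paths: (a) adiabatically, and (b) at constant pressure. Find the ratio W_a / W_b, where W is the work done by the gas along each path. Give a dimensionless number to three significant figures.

Path (a) adiabatic: W = P₁V₁(1 − (V₁/V₂)^(γ−1))/(γ−1) → W_a/(P₁V₁) = 0.8023.
Path (b) isobaric: W = P₁(V₂ − V₁) → W_b/(P₁V₁) = 2.152.
W_a / W_b = 0.8023 / 2.152 = 0.3728.

W_a / W_b ≈ 0.373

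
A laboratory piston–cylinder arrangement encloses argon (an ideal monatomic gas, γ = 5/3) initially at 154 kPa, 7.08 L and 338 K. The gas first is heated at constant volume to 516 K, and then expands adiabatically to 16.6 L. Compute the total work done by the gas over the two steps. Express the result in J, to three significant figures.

W_total ≈ 1080 J

Step 1 (isochoric): W = 0 (constant volume).
After step 1: P = 235.1 kPa (V unchanged).
Step 2 (adiabatic): W = (P₁V₁ − P₂V₂)/(γ−1) = (1665 − 943.1)/0.667 = 1082 J.
W_total = 0 + 1082 = 1082 J.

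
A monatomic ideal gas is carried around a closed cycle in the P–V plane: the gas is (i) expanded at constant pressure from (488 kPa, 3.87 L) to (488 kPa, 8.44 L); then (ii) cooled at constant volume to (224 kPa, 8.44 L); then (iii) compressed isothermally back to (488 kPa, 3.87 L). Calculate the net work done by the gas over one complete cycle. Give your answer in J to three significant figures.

Leg (i): W = PΔV = (488)(8.44 − 3.87) = 2230 J.
Leg (ii): W = 0.
Leg (iii): W = PᵢVᵢ ln(V_f/Vᵢ) = (1891) ln(3.87/8.44) = -1474 J.
W_net = 2230 − 1474 = 756 J.

W_net ≈ 756 J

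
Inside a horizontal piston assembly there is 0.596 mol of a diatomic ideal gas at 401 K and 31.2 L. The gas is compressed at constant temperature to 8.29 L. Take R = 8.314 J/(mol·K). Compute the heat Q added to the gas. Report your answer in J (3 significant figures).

Q ≈ -2630 J

Isothermal ⇒ ΔU = 0, so Q = W = nRT ln(V₂/V₁).
Q = (0.596)(8.314)(401) ln(8.29/31.2) = 1987 × -1.325 = -2634 J.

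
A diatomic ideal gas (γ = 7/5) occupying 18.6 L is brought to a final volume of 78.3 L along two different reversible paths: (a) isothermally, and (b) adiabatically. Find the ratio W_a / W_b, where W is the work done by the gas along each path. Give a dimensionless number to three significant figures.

W_a / W_b ≈ 1.31

Path (a) isothermal: W = P₁V₁ ln(V₂/V₁) → W_a/(P₁V₁) = 1.437.
Path (b) adiabatic: W = P₁V₁(1 − (V₁/V₂)^(γ−1))/(γ−1) → W_b/(P₁V₁) = 1.093.
W_a / W_b = 1.437 / 1.093 = 1.315.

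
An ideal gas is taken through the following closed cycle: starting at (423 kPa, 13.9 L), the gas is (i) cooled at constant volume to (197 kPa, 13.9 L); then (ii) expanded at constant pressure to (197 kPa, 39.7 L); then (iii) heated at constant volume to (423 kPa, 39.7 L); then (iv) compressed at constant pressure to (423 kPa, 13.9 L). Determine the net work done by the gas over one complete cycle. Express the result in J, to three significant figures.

Constant-volume legs do no work.
W(ii) = (197)(39.7 − 13.9) = 5083 J; W(iv) = (423)(13.9 − 39.7) = -10913 J.
W_net = 5083 − 10913 = -5831 J (the counter-clockwise enclosed area).

W_net ≈ -5830 J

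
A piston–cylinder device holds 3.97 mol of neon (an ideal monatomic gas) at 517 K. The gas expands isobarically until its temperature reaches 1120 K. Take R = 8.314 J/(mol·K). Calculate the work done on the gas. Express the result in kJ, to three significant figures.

W ≈ -19.9 kJ

Isobaric: W = P ΔV = nR ΔT.
W = (3.97)(8.314)(1120 − 517) = 19903 J.
Work on gas = −W_by = -19903 J.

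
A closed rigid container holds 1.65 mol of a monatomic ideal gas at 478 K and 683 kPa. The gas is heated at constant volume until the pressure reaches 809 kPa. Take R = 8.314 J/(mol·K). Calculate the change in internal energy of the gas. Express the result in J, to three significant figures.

Constant volume ⇒ W = 0, so Q = ΔU = nCᵥΔT with Cᵥ = 3R/2 = 12.47 J/(mol·K).
At constant V, T₂/T₁ = P₂/P₁ ⇒ ΔT = T₁(P₂/P₁ − 1) = 478·(809/683 − 1) = 88.18 K.
ΔU = (1.65)(12.47)(88.18) = 1815 J.

ΔU ≈ 1810 J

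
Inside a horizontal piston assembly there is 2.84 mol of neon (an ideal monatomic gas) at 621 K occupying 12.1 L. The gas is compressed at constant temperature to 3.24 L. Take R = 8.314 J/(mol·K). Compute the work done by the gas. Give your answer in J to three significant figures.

Isothermal: W = nRT ln(V₂/V₁).
W = (2.84)(8.314)(621) × ln(3.24/12.1)
  = 14663 × -1.318
W_by_gas = -19320 J.

W ≈ -19300 J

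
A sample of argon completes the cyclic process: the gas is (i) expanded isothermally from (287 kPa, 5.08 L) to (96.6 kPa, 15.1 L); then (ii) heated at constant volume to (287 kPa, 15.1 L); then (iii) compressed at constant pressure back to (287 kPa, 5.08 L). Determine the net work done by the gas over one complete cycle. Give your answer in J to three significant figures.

W_net ≈ -1290 J

Leg (i): W = PᵢVᵢ ln(V_f/Vᵢ) = (1458) ln(15.1/5.08) = 1588 J.
Leg (ii): W = 0.
Leg (iii): W = PΔV = (287)(5.08 − 15.1) = -2876 J.
W_net = 1588 − 2876 = -1287 J.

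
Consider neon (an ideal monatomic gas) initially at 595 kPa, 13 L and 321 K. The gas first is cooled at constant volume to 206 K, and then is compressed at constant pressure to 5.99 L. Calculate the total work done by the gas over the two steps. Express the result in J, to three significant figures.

W_total ≈ -2680 J

Step 1 (isochoric): W = 0 (constant volume).
After step 1: P = 381.8 kPa (V unchanged).
Step 2 (isobaric): W = PΔV = (381.8 kPa)(5.99 − 13 L) = -2677 J.
W_total = 0 − 2677 = -2677 J.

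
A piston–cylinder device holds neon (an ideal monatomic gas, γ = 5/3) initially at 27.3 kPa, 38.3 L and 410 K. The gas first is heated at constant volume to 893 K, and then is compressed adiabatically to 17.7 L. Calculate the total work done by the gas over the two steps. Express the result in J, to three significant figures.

W_total ≈ -2300 J

Step 1 (isochoric): W = 0 (constant volume).
After step 1: P = 59.46 kPa (V unchanged).
Step 2 (adiabatic): W = (P₁V₁ − P₂V₂)/(γ−1) = (2277 − 3810)/0.667 = -2299 J.
W_total = 0 − 2299 = -2299 J.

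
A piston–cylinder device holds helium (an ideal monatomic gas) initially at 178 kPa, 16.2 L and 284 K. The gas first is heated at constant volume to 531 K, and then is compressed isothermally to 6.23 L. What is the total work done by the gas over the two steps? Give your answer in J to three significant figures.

Step 1 (isochoric): W = 0 (constant volume).
After step 1: P = 332.8 kPa (V unchanged).
Step 2 (isothermal): W = P₁V₁ ln(V₂/V₁) = (5392) ln(6.23/16.2) = -5152 J.
W_total = 0 − 5152 = -5152 J.

W_total ≈ -5150 J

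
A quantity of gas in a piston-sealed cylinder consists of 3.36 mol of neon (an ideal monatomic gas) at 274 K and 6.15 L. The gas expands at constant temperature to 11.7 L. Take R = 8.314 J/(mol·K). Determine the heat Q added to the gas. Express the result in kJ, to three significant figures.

Q ≈ 4.92 kJ

Isothermal ⇒ ΔU = 0, so Q = W = nRT ln(V₂/V₁).
Q = (3.36)(8.314)(274) ln(11.7/6.15) = 7654 × 0.6431 = 4923 J.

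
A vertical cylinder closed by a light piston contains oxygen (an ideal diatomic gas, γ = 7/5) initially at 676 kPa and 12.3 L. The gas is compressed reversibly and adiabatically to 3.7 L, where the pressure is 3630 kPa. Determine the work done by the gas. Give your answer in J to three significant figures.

Adiabatic: W = (P₁V₁ − P₂V₂)/(γ − 1) with γ = 7/5.
P₁V₁ = 8315 J, P₂V₂ = 13431 J.
W = (8315 − 13431) / 0.4 = -12790 J.

W ≈ -12800 J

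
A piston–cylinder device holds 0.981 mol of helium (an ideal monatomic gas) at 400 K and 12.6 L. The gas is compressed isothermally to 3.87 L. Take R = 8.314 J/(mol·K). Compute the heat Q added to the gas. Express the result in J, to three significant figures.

Q ≈ -3850 J

Isothermal ⇒ ΔU = 0, so Q = W = nRT ln(V₂/V₁).
Q = (0.981)(8.314)(400) ln(3.87/12.6) = 3262 × -1.18 = -3851 J.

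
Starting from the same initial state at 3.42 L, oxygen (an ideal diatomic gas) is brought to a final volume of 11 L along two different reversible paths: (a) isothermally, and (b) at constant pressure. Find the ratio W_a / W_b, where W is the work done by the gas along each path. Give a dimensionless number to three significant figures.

W_a / W_b ≈ 0.527

Path (a) isothermal: W = P₁V₁ ln(V₂/V₁) → W_a/(P₁V₁) = 1.168.
Path (b) isobaric: W = P₁(V₂ − V₁) → W_b/(P₁V₁) = 2.216.
W_a / W_b = 1.168 / 2.216 = 0.5271.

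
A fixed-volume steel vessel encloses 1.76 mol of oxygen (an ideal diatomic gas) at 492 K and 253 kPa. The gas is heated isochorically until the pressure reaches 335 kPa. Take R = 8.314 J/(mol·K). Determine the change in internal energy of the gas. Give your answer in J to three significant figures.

ΔU ≈ 5830 J

Constant volume ⇒ W = 0, so Q = ΔU = nCᵥΔT with Cᵥ = 5R/2 = 20.79 J/(mol·K).
At constant V, T₂/T₁ = P₂/P₁ ⇒ ΔT = T₁(P₂/P₁ − 1) = 492·(335/253 − 1) = 159.5 K.
ΔU = (1.76)(20.79)(159.5) = 5833 J.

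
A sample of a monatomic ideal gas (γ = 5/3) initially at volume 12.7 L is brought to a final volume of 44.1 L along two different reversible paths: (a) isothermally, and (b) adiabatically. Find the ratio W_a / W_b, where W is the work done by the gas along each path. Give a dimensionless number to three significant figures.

Path (a) isothermal: W = P₁V₁ ln(V₂/V₁) → W_a/(P₁V₁) = 1.245.
Path (b) adiabatic: W = P₁V₁(1 − (V₁/V₂)^(γ−1))/(γ−1) → W_b/(P₁V₁) = 0.8459.
W_a / W_b = 1.245 / 0.8459 = 1.472.

W_a / W_b ≈ 1.47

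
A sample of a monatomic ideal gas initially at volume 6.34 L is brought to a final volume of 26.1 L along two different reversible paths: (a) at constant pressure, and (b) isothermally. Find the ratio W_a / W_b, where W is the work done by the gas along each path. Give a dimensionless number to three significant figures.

Path (a) isobaric: W = P₁(V₂ − V₁) → W_a/(P₁V₁) = 3.117.
Path (b) isothermal: W = P₁V₁ ln(V₂/V₁) → W_b/(P₁V₁) = 1.415.
W_a / W_b = 3.117 / 1.415 = 2.203.

W_a / W_b ≈ 2.20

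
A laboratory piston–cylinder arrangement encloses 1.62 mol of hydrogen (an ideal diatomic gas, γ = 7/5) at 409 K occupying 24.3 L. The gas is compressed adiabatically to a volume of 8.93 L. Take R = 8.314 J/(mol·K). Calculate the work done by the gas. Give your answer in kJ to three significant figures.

W ≈ -6.78 kJ

Adiabatic: TV^(γ−1) = const with γ = 7/5.
T₂ = T₁ (V₁/V₂)^(γ−1) = 409 × (24.3/8.93)^0.4 = 409 × 1.492 = 610.4 K.
W_by = nCᵥ(T₁ − T₂) = (1.62)(20.79)(409 − 610.4) = -6782 J.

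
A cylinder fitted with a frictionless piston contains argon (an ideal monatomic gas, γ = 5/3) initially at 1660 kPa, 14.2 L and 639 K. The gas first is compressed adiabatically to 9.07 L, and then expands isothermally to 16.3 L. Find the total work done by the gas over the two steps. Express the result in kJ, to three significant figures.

W_total ≈ 6.32 kJ

Step 1 (adiabatic): W = (P₁V₁ − P₂V₂)/(γ−1) = (23572 − 31782)/0.667 = -12315 J.
After step 1: P = 3504 kPa, V = 9.07 L, T = 861.6 K.
Step 2 (isothermal): W = P₁V₁ ln(V₂/V₁) = (31782) ln(16.3/9.07) = 18630 J.
W_total = -12315 + 18630 = 6315 J.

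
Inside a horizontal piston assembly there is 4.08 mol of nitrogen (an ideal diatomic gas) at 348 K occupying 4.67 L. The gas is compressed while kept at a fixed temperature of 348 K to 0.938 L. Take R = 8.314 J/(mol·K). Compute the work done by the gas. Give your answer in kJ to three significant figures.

W ≈ -18.9 kJ

Isothermal: W = nRT ln(V₂/V₁).
W = (4.08)(8.314)(348) × ln(0.938/4.67)
  = 11805 × -1.605
W_by_gas = -18948 J.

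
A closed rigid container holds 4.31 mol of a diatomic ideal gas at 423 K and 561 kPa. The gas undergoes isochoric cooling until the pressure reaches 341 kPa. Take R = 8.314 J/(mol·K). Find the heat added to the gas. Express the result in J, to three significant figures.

Q ≈ -14900 J

Constant volume ⇒ W = 0, so Q = ΔU = nCᵥΔT with Cᵥ = 5R/2 = 20.79 J/(mol·K).
At constant V, T₂/T₁ = P₂/P₁ ⇒ ΔT = T₁(P₂/P₁ − 1) = 423·(341/561 − 1) = -165.9 K.
ΔU = (4.31)(20.79)(-165.9) = -14860 J.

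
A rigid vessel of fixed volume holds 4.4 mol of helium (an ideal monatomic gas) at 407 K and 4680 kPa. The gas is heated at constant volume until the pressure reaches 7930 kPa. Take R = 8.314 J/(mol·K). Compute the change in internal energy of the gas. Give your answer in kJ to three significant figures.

ΔU ≈ 15.5 kJ

Constant volume ⇒ W = 0, so Q = ΔU = nCᵥΔT with Cᵥ = 3R/2 = 12.47 J/(mol·K).
At constant V, T₂/T₁ = P₂/P₁ ⇒ ΔT = T₁(P₂/P₁ − 1) = 407·(7930/4680 − 1) = 282.6 K.
ΔU = (4.4)(12.47)(282.6) = 15509 J.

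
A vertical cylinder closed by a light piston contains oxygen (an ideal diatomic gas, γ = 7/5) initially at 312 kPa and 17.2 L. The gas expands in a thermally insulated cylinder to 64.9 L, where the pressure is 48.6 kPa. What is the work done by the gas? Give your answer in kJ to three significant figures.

Adiabatic: W = (P₁V₁ − P₂V₂)/(γ − 1) with γ = 7/5.
P₁V₁ = 5366 J, P₂V₂ = 3154 J.
W = (5366 − 3154) / 0.4 = 5531 J.

W ≈ 5.53 kJ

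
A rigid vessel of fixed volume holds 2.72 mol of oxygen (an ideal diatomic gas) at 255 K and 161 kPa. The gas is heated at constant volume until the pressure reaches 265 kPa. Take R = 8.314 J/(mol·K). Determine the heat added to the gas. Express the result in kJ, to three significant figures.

Q ≈ 9.31 kJ

Constant volume ⇒ W = 0, so Q = ΔU = nCᵥΔT with Cᵥ = 5R/2 = 20.79 J/(mol·K).
At constant V, T₂/T₁ = P₂/P₁ ⇒ ΔT = T₁(P₂/P₁ − 1) = 255·(265/161 − 1) = 164.7 K.
ΔU = (2.72)(20.79)(164.7) = 9313 J.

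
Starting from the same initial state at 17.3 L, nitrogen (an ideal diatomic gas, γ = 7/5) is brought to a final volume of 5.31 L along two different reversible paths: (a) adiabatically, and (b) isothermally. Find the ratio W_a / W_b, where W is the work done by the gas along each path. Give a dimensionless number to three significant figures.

W_a / W_b ≈ 1.28

Path (a) adiabatic: W = P₁V₁(1 − (V₁/V₂)^(γ−1))/(γ−1) → W_a/(P₁V₁) = -1.51.
Path (b) isothermal: W = P₁V₁ ln(V₂/V₁) → W_b/(P₁V₁) = -1.181.
W_a / W_b = -1.51 / -1.181 = 1.278.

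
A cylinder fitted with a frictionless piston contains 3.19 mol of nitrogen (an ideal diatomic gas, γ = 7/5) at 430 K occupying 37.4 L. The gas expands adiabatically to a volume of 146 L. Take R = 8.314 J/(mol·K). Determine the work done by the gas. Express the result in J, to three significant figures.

Adiabatic: TV^(γ−1) = const with γ = 7/5.
T₂ = T₁ (V₁/V₂)^(γ−1) = 430 × (37.4/146)^0.4 = 430 × 0.58 = 249.4 K.
W_by = nCᵥ(T₁ − T₂) = (3.19)(20.79)(430 − 249.4) = 11975 J.

W ≈ 12000 J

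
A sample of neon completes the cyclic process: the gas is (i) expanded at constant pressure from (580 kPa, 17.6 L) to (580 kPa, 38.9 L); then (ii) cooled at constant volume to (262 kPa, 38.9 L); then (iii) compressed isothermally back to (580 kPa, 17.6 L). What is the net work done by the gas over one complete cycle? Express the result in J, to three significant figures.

W_net ≈ 4270 J

Leg (i): W = PΔV = (580)(38.9 − 17.6) = 12354 J.
Leg (ii): W = 0.
Leg (iii): W = PᵢVᵢ ln(V_f/Vᵢ) = (10192) ln(17.6/38.9) = -8083 J.
W_net = 12354 − 8083 = 4271 J.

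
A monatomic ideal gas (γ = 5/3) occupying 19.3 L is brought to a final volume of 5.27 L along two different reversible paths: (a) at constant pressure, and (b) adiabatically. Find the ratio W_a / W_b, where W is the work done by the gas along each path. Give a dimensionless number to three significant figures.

Path (a) isobaric: W = P₁(V₂ − V₁) → W_a/(P₁V₁) = -0.7269.
Path (b) adiabatic: W = P₁V₁(1 − (V₁/V₂)^(γ−1))/(γ−1) → W_b/(P₁V₁) = -2.064.
W_a / W_b = -0.7269 / -2.064 = 0.3522.

W_a / W_b ≈ 0.352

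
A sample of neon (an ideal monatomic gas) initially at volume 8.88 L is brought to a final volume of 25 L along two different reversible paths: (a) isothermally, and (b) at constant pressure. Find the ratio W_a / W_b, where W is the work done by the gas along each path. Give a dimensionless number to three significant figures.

Path (a) isothermal: W = P₁V₁ ln(V₂/V₁) → W_a/(P₁V₁) = 1.035.
Path (b) isobaric: W = P₁(V₂ − V₁) → W_b/(P₁V₁) = 1.815.
W_a / W_b = 1.035 / 1.815 = 0.5702.

W_a / W_b ≈ 0.570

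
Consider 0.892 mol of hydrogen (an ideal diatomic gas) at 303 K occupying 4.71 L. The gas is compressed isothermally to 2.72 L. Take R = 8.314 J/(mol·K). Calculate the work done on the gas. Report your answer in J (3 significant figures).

W ≈ 1230 J

Isothermal: W = nRT ln(V₂/V₁).
W = (0.892)(8.314)(303) × ln(2.72/4.71)
  = 2247 × -0.5491
W_by_gas = -1234 J; work on gas = −W_by = 1234 J.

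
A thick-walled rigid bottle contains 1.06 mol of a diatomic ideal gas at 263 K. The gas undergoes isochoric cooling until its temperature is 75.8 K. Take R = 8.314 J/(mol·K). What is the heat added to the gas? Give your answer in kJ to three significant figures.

Constant volume ⇒ W = 0, so Q = ΔU = nCᵥΔT with Cᵥ = 5R/2 = 20.79 J/(mol·K).
ΔU = (1.06)(20.79)(75.8 − 263) = -4124 J.

Q ≈ -4.12 kJ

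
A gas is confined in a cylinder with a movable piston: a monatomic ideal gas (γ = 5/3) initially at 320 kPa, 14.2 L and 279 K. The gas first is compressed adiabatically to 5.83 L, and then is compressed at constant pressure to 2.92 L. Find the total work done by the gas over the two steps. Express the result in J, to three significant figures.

W_total ≈ -9630 J

Step 1 (adiabatic): W = (P₁V₁ − P₂V₂)/(γ−1) = (4544 − 8226)/0.667 = -5523 J.
After step 1: P = 1411 kPa, V = 5.83 L, T = 505.1 K.
Step 2 (isobaric): W = PΔV = (1411 kPa)(2.92 − 5.83 L) = -4106 J.
W_total = -5523 − 4106 = -9629 J.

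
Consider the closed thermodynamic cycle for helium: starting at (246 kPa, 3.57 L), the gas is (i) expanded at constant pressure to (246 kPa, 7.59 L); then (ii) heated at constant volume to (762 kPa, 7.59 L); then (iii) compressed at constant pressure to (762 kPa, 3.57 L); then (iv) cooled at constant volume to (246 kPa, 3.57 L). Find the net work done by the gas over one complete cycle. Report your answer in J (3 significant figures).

Constant-volume legs do no work.
W(i) = (246)(7.59 − 3.57) = 988.9 J; W(iii) = (762)(3.57 − 7.59) = -3063 J.
W_net = 988.9 − 3063 = -2074 J (the counter-clockwise enclosed area).

W_net ≈ -2070 J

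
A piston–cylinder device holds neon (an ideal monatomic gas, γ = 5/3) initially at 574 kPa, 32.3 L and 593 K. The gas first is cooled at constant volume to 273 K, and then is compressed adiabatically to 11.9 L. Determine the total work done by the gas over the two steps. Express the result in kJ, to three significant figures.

Step 1 (isochoric): W = 0 (constant volume).
After step 1: P = 264.3 kPa (V unchanged).
Step 2 (adiabatic): W = (P₁V₁ − P₂V₂)/(γ−1) = (8535 − 16608)/0.667 = -12109 J.
W_total = 0 − 12109 = -12109 J.

W_total ≈ -12.1 kJ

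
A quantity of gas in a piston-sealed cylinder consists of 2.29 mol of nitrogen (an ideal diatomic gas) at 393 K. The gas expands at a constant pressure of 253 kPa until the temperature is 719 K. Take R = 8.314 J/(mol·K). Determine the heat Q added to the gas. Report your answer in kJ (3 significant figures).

Q ≈ 21.7 kJ

Isobaric: W = nRΔT = (2.29)(8.314)(326) = 6207 J.
ΔU = nCᵥΔT with Cᵥ = 5R/2: ΔU = (2.29)(20.79)(326) = 15517 J.
Q = ΔU + W = 15517 + 6207 = 21724 J.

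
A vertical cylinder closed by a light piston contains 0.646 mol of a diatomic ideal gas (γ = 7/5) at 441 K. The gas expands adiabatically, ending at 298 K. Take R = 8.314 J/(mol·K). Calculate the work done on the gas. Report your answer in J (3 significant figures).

W ≈ -1920 J

Adiabatic ⇒ Q = 0, so W_by = −ΔU = nCᵥ(T₁ − T₂).
Cᵥ = 5R/2 = 20.79 J/(mol·K).
W = (0.646)(20.79)(441 − 298) = 1920 J.
Work on gas = −W_by = -1920 J.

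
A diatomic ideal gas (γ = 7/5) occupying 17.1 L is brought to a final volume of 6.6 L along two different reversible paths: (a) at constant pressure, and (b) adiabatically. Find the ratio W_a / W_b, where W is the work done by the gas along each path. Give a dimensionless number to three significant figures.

Path (a) isobaric: W = P₁(V₂ − V₁) → W_a/(P₁V₁) = -0.614.
Path (b) adiabatic: W = P₁V₁(1 − (V₁/V₂)^(γ−1))/(γ−1) → W_b/(P₁V₁) = -1.159.
W_a / W_b = -0.614 / -1.159 = 0.53.

W_a / W_b ≈ 0.530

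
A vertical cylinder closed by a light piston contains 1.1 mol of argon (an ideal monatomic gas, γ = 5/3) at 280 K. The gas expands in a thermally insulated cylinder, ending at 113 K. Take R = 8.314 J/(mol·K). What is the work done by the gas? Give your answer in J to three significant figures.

Adiabatic ⇒ Q = 0, so W_by = −ΔU = nCᵥ(T₁ − T₂).
Cᵥ = 3R/2 = 12.47 J/(mol·K).
W = (1.1)(12.47)(280 − 113) = 2291 J.

W ≈ 2290 J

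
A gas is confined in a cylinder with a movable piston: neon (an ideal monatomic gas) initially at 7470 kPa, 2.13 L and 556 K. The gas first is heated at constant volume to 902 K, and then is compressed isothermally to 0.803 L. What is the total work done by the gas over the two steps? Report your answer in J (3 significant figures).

W_total ≈ -25200 J

Step 1 (isochoric): W = 0 (constant volume).
After step 1: P = 12119 kPa (V unchanged).
Step 2 (isothermal): W = P₁V₁ ln(V₂/V₁) = (25813) ln(0.803/2.13) = -25181 J.
W_total = 0 − 25181 = -25181 J.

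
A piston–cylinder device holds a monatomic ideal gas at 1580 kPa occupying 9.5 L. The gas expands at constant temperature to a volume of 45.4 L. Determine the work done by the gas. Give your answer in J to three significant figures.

W ≈ 23500 J

Isothermal: W = nRT ln(V₂/V₁) = P₁V₁ ln(V₂/V₁).
P₁V₁ = (1580 kPa)(9.5 L) = 15010 J.
W = 15010 × ln(45.4/9.5) = 15010 × 1.564
W_by_gas = 23479 J.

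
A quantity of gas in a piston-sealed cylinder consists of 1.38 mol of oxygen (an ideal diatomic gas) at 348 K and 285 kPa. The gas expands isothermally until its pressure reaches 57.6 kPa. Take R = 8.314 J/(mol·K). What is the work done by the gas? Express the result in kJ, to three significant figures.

Isothermal process: W = nRT ln(V₂/V₁) = nRT ln(P₁/P₂).
W = (1.38)(8.314)(348) × ln(285/57.6)
  = 3993 × ln(4.948) = 3993 × 1.599
W_by_gas = 6384 J.

W ≈ 6.38 kJ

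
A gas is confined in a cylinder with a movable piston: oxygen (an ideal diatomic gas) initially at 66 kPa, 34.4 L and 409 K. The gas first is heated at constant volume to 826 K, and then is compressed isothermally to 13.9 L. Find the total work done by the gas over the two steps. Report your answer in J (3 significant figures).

Step 1 (isochoric): W = 0 (constant volume).
After step 1: P = 133.3 kPa (V unchanged).
Step 2 (isothermal): W = P₁V₁ ln(V₂/V₁) = (4585) ln(13.9/34.4) = -4155 J.
W_total = 0 − 4155 = -4155 J.

W_total ≈ -4150 J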